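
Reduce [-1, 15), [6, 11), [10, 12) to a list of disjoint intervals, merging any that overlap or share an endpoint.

[-1, 15)

[6, 11) overlaps/touches [-1, 15) → extend to [-1, 15).
[10, 12) overlaps/touches [-1, 15) → extend to [-1, 15).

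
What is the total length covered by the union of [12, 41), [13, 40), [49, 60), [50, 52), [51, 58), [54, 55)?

40

Merged: [12, 41), [49, 60).
Lengths: 29 + 11 = 40.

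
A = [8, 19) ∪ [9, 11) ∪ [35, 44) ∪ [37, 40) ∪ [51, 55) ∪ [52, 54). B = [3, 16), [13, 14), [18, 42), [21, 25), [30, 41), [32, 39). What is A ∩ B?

[8, 16) ∪ [18, 19) ∪ [35, 42)

First set merges to [8, 19), [35, 44), [51, 55).
Second set merges to [3, 16), [18, 42).
[8, 19) meets the second set on [8, 16), [18, 19).
[35, 44) meets the second set on [35, 42).
[51, 55): no overlap with the second set.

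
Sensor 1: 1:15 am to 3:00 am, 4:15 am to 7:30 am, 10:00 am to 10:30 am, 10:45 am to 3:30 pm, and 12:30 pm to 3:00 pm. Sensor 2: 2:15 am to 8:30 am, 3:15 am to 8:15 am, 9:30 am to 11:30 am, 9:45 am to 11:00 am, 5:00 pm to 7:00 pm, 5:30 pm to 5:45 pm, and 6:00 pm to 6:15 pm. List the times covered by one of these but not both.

A, merged: 1:15 am-3:00 am, 4:15 am-7:30 am, 10:00 am-10:30 am, 10:45 am-3:30 pm.
B, merged: 2:15 am-8:30 am, 9:30 am-11:30 am, 5:00 pm-7:00 pm.
Only in the first: 1:15 am-2:15 am, 11:30 am-3:30 pm.
Only in the second: 3:00 am-4:15 am, 7:30 am-8:30 am, 9:30 am-10:00 am, 10:30 am-10:45 am, 5:00 pm-7:00 pm.
Together these are the periods covered by exactly one.

1:15 am-2:15 am, 3:00 am-4:15 am, 7:30 am-8:30 am, 9:30 am-10:00 am, 10:30 am-10:45 am, 11:30 am-3:30 pm, 5:00 pm-7:00 pm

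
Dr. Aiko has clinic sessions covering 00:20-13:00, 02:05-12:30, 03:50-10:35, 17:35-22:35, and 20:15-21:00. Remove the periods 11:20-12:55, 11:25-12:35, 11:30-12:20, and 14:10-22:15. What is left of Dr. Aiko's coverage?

00:20–11:20, 12:55–13:00, 22:15–22:35

First set merges to 00:20–13:00, 17:35–22:35.
Second set merges to 11:20–12:55, 14:10–22:15.
00:20–13:00 with B removed leaves 00:20–11:20, 12:55–13:00.
17:35–22:35 with B removed leaves 22:15–22:35.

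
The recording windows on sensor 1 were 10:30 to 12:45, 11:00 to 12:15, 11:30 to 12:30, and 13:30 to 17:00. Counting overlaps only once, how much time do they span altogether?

5 h 45 min

Merged: 10:30–12:45, 13:30–17:00.
Lengths: 2 h 15 min + 3 h 30 min = 5 h 45 min.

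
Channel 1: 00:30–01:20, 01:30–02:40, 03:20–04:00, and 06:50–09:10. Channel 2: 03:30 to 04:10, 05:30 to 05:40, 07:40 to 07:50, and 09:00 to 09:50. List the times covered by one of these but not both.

Only in the first: 00:30–01:20, 01:30–02:40, 03:20–03:30, 06:50–07:40, 07:50–09:00.
Only in the second: 04:00–04:10, 05:30–05:40, 09:10–09:50.
Together these are the periods covered by exactly one.

00:30–01:20, 01:30–02:40, 03:20–03:30, 04:00–04:10, 05:30–05:40, 06:50–07:40, 07:50–09:00, 09:10–09:50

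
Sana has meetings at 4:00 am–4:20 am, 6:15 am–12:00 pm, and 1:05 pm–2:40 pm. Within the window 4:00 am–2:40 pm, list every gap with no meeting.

4:20 am-6:15 am, 12:00 pm-1:05 pm

Covered (merged): 4:00 am-4:20 am, 6:15 am-12:00 pm, 1:05 pm-2:40 pm.
Gaps within 4:00 am-2:40 pm: 4:20 am-6:15 am, 12:00 pm-1:05 pm.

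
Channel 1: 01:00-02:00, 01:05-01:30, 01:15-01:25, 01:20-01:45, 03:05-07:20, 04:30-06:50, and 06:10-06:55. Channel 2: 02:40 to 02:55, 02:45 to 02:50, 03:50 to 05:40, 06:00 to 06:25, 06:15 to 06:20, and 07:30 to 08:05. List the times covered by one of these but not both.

First set merges to 01:00-02:00, 03:05-07:20.
Second set merges to 02:40-02:55, 03:50-05:40, 06:00-06:25, 07:30-08:05.
Only in the first: 01:00-02:00, 03:05-03:50, 05:40-06:00, 06:25-07:20.
Only in the second: 02:40-02:55, 07:30-08:05.
Together these are the periods covered by exactly one.

01:00-02:00, 02:40-02:55, 03:05-03:50, 05:40-06:00, 06:25-07:20, 07:30-08:05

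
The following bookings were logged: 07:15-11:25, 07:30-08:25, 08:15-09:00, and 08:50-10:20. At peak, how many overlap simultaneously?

3

Sweep endpoints in order; track running count of active intervals.
Peak of 3 reached at 08:15.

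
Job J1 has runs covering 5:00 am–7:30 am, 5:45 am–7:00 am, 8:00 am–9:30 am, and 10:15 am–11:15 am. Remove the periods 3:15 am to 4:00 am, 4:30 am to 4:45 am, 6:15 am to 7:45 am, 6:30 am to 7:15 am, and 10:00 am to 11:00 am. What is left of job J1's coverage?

Merge the first list: 5:00 am–7:30 am, 8:00 am–9:30 am, 10:15 am–11:15 am.
Merge the second list: 3:15 am–4:00 am, 4:30 am–4:45 am, 6:15 am–7:45 am, 10:00 am–11:00 am.
5:00 am–7:30 am minus B → 5:00 am–6:15 am.
8:00 am–9:30 am: no B overlap → unchanged.
10:15 am–11:15 am minus B → 11:00 am–11:15 am.

5:00 am–6:15 am, 8:00 am–9:30 am, 11:00 am–11:15 am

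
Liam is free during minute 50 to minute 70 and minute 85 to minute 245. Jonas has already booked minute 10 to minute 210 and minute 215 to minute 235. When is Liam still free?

minute 210 to minute 215, minute 235 to minute 245

minute 50 to minute 70: entirely removed.
minute 85 to minute 245 \ B = minute 210 to minute 215, minute 235 to minute 245.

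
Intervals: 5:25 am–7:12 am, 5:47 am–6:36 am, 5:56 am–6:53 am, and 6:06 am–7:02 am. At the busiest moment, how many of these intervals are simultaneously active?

Walk the sorted start/end points keeping a running depth.
The depth first hits 4 at 6:06 am.

4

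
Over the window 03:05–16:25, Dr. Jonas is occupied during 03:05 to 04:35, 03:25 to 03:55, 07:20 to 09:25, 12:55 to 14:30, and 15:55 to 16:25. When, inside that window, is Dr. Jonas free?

04:35–07:20, 09:25–12:55, 14:30–15:55

Covered (merged): 03:05–04:35, 07:20–09:25, 12:55–14:30, 15:55–16:25.
Complement within 03:05–16:25: 04:35–07:20, 09:25–12:55, 14:30–15:55.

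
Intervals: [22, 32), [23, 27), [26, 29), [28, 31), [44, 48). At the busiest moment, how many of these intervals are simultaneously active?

3

Walk the sorted start/end points keeping a running depth.
The depth first hits 3 at 26.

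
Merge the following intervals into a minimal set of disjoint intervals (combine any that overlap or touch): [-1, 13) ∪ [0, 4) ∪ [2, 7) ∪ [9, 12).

[0, 4) overlaps/touches [-1, 13) → extend to [-1, 13).
[2, 7) overlaps/touches [-1, 13) → extend to [-1, 13).
[9, 12) overlaps/touches [-1, 13) → extend to [-1, 13).

[-1, 13)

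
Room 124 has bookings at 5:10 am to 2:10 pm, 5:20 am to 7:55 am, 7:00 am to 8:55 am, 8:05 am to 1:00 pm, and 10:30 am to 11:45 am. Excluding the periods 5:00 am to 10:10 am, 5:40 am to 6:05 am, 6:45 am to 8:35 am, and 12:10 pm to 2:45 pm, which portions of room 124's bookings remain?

A, merged: 5:10 am–2:10 pm.
B, merged: 5:00 am–10:10 am, 12:10 pm–2:45 pm.
5:10 am–2:10 pm minus B → 10:10 am–12:10 pm.

10:10 am–12:10 pm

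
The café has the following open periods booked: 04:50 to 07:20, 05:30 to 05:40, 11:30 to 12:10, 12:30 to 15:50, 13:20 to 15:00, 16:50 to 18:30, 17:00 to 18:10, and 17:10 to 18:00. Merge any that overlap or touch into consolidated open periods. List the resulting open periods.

05:30–05:40 overlaps/touches 04:50–07:20 → extend to 04:50–07:20.
11:30–12:10 is disjoint → start new block.
12:30–15:50 is disjoint → start new block.
13:20–15:00 overlaps/touches 12:30–15:50 → extend to 12:30–15:50.
16:50–18:30 is disjoint → start new block.
17:00–18:10 overlaps/touches 16:50–18:30 → extend to 16:50–18:30.
17:10–18:00 overlaps/touches 16:50–18:30 → extend to 16:50–18:30.

04:50–07:20, 11:30–12:10, 12:30–15:50, 16:50–18:30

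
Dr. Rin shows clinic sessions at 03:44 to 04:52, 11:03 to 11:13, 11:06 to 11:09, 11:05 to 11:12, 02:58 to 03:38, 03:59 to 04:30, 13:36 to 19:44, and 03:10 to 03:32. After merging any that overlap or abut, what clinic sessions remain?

02:58–03:38, 03:44–04:52, 11:03–11:13, 13:36–19:44

Sort by start: 02:58–03:38, 03:10–03:32, 03:44–04:52, 03:59–04:30, 11:03–11:13, 11:05–11:12, 11:06–11:09, 13:36–19:44.
03:10–03:32 overlaps/touches 02:58–03:38 → extend to 02:58–03:38.
03:44–04:52 is disjoint → start new block.
03:59–04:30 overlaps/touches 03:44–04:52 → extend to 03:44–04:52.
11:03–11:13 is disjoint → start new block.
11:05–11:12 overlaps/touches 11:03–11:13 → extend to 11:03–11:13.
11:06–11:09 overlaps/touches 11:03–11:13 → extend to 11:03–11:13.
13:36–19:44 is disjoint → start new block.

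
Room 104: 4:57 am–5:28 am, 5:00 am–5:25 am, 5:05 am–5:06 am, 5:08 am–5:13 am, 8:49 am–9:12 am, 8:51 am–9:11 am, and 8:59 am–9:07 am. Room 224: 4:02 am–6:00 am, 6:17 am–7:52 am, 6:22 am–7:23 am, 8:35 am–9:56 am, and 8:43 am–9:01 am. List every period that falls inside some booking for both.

First set merges to 4:57 am–5:28 am, 8:49 am–9:12 am.
Second set merges to 4:02 am–6:00 am, 6:17 am–7:52 am, 8:35 am–9:56 am.
4:57 am–5:28 am meets the second set on 4:57 am–5:28 am.
8:49 am–9:12 am meets the second set on 8:49 am–9:12 am.

4:57 am–5:28 am, 8:49 am–9:12 am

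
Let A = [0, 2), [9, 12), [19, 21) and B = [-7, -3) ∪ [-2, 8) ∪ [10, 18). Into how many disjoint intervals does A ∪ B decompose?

4

A ∪ B = [-7, -3), [-2, 8), [9, 18), [19, 21).
That is 4 disjoint pieces.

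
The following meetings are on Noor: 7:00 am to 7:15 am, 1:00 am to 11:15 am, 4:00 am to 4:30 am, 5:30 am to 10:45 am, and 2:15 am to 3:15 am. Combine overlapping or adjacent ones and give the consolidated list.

1:00 am–11:15 am

Sort by start: 1:00 am–11:15 am, 2:15 am–3:15 am, 4:00 am–4:30 am, 5:30 am–10:45 am, 7:00 am–7:15 am.
2:15 am–3:15 am overlaps/touches 1:00 am–11:15 am → extend to 1:00 am–11:15 am.
4:00 am–4:30 am overlaps/touches 1:00 am–11:15 am → extend to 1:00 am–11:15 am.
5:30 am–10:45 am overlaps/touches 1:00 am–11:15 am → extend to 1:00 am–11:15 am.
7:00 am–7:15 am overlaps/touches 1:00 am–11:15 am → extend to 1:00 am–11:15 am.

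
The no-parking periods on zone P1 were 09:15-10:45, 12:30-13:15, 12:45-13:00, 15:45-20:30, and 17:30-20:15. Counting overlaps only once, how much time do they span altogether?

7 h

Merged: 09:15-10:45, 12:30-13:15, 15:45-20:30.
Lengths: 1 h 30 min + 45 min + 4 h 45 min = 7 h.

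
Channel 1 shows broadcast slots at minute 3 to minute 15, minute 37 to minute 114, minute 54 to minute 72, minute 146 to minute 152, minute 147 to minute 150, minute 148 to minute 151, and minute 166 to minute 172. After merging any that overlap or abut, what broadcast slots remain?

minute 3 to minute 15, minute 37 to minute 114, minute 146 to minute 152, minute 166 to minute 172

minute 37 to minute 114 is disjoint → start new block.
minute 54 to minute 72 overlaps/touches minute 37 to minute 114 → extend to minute 37 to minute 114.
minute 146 to minute 152 is disjoint → start new block.
minute 147 to minute 150 overlaps/touches minute 146 to minute 152 → extend to minute 146 to minute 152.
minute 148 to minute 151 overlaps/touches minute 146 to minute 152 → extend to minute 146 to minute 152.
minute 166 to minute 172 is disjoint → start new block.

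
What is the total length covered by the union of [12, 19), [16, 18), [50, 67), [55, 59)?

Merged: [12, 19), [50, 67).
Lengths: 7 + 17 = 24.

24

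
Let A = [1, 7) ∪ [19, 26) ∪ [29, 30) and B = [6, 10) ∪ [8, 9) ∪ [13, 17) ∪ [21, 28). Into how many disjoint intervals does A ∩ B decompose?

2

Second set merges to [6, 10), [13, 17), [21, 28).
A ∩ B = [6, 7), [21, 26).
That is 2 disjoint pieces.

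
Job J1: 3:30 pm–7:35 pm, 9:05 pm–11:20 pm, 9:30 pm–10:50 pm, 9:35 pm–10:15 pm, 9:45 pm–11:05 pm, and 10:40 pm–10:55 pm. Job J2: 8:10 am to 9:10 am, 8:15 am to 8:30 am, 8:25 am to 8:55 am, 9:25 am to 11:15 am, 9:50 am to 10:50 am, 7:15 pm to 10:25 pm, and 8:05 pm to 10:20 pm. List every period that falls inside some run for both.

First set merges to 3:30 pm-7:35 pm, 9:05 pm-11:20 pm.
Second set merges to 8:10 am-9:10 am, 9:25 am-11:15 am, 7:15 pm-10:25 pm.
3:30 pm-7:35 pm ∩ B → 7:15 pm-7:35 pm.
9:05 pm-11:20 pm ∩ B → 9:05 pm-10:25 pm.

7:15 pm-7:35 pm, 9:05 pm-10:25 pm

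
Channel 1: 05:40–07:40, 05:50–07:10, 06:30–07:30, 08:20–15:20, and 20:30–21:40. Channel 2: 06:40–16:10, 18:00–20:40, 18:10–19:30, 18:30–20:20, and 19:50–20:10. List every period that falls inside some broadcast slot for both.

06:40-07:40, 08:20-15:20, 20:30-20:40

A, merged: 05:40-07:40, 08:20-15:20, 20:30-21:40.
B, merged: 06:40-16:10, 18:00-20:40.
05:40-07:40 meets the second set on 06:40-07:40.
08:20-15:20 meets the second set on 08:20-15:20.
20:30-21:40 meets the second set on 20:30-20:40.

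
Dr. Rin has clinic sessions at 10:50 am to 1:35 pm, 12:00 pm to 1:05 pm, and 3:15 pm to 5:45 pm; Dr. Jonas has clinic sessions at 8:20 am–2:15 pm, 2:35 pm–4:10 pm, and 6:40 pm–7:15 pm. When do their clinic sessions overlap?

10:50 am–1:35 pm, 3:15 pm–4:10 pm

A, merged: 10:50 am–1:35 pm, 3:15 pm–5:45 pm.
10:50 am–1:35 pm overlaps B on 10:50 am–1:35 pm.
3:15 pm–5:45 pm overlaps B on 3:15 pm–4:10 pm.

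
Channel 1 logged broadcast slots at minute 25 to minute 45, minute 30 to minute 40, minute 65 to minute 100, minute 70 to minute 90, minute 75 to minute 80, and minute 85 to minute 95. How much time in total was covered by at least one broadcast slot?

Merged: minute 25 to minute 45, minute 65 to minute 100.
Lengths: 20 minutes + 35 minutes = 55 minutes.

55 minutes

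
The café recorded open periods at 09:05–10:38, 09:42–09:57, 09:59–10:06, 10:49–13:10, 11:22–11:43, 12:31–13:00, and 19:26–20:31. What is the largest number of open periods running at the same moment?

2

At 09:42, 2 of the intervals are simultaneously active.
No point has more.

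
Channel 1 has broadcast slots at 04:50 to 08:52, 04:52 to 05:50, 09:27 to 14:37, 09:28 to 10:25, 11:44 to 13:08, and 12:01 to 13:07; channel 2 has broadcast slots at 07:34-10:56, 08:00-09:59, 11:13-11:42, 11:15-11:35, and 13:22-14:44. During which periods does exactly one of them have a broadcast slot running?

04:50–07:34, 08:52–09:27, 10:56–11:13, 11:42–13:22, 14:37–14:44

First set merges to 04:50–08:52, 09:27–14:37.
Second set merges to 07:34–10:56, 11:13–11:42, 13:22–14:44.
A \ B = 04:50–07:34, 10:56–11:13, 11:42–13:22.
B \ A = 08:52–09:27, 14:37–14:44.
Union of the two gives the symmetric difference.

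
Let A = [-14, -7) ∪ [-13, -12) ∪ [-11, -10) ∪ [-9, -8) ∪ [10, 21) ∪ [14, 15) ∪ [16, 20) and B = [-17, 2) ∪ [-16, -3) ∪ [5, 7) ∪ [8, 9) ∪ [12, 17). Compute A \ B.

[10, 12) ∪ [17, 21)

A, merged: [-14, -7), [10, 21).
B, merged: [-17, 2), [5, 7), [8, 9), [12, 17).
[-14, -7): entirely removed.
[10, 21) \ B = [10, 12), [17, 21).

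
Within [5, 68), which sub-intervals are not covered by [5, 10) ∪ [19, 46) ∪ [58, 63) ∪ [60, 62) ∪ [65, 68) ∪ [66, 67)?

[10, 19) ∪ [46, 58) ∪ [63, 65)

After merging, the occupied span is [5, 10), [19, 46), [58, 63), [65, 68).
Complement within [5, 68): [10, 19), [46, 58), [63, 65).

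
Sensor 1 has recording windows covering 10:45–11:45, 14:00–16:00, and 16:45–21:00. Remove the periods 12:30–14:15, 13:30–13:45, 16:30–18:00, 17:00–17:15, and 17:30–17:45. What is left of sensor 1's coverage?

10:45–11:45, 14:15–16:00, 18:00–21:00

Merge the second list: 12:30–14:15, 16:30–18:00.
10:45–11:45 is untouched.
14:00–16:00 with B removed leaves 14:15–16:00.
16:45–21:00 with B removed leaves 18:00–21:00.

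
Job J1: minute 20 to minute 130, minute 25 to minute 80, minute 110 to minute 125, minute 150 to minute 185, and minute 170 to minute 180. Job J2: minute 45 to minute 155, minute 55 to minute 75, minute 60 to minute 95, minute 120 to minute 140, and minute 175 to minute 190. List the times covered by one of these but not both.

Merge the first list: minute 20 to minute 130, minute 150 to minute 185.
Merge the second list: minute 45 to minute 155, minute 175 to minute 190.
Only in the first: minute 20 to minute 45, minute 155 to minute 175.
Only in the second: minute 130 to minute 150, minute 185 to minute 190.
Together these are the periods covered by exactly one.

minute 20 to minute 45, minute 130 to minute 150, minute 155 to minute 175, minute 185 to minute 190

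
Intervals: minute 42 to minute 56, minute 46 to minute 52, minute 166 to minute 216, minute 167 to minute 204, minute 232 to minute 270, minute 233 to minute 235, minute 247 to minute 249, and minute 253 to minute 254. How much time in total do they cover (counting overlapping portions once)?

Merged: minute 42 to minute 56, minute 166 to minute 216, minute 232 to minute 270.
Lengths: 14 minutes + 50 minutes + 38 minutes = 102 minutes.

102 minutes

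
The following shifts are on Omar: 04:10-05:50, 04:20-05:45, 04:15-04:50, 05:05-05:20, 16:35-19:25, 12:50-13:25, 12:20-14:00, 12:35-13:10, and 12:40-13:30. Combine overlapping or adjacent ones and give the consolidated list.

Sort by start: 04:10–05:50, 04:15–04:50, 04:20–05:45, 05:05–05:20, 12:20–14:00, 12:35–13:10, 12:40–13:30, 12:50–13:25, 16:35–19:25.
04:15–04:50 overlaps/touches 04:10–05:50 → extend to 04:10–05:50.
04:20–05:45 overlaps/touches 04:10–05:50 → extend to 04:10–05:50.
05:05–05:20 overlaps/touches 04:10–05:50 → extend to 04:10–05:50.
12:20–14:00 is disjoint → start new block.
12:35–13:10 overlaps/touches 12:20–14:00 → extend to 12:20–14:00.
12:40–13:30 overlaps/touches 12:20–14:00 → extend to 12:20–14:00.
12:50–13:25 overlaps/touches 12:20–14:00 → extend to 12:20–14:00.
16:35–19:25 is disjoint → start new block.

04:10–05:50, 12:20–14:00, 16:35–19:25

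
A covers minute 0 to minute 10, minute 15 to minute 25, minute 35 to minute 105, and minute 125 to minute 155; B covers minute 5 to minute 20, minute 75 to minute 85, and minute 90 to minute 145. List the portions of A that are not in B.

minute 0 to minute 10 minus B → minute 0 to minute 5.
minute 15 to minute 25 minus B → minute 20 to minute 25.
minute 35 to minute 105 minus B → minute 35 to minute 75, minute 85 to minute 90.
minute 125 to minute 155 minus B → minute 145 to minute 155.

minute 0 to minute 5, minute 20 to minute 25, minute 35 to minute 75, minute 85 to minute 90, minute 145 to minute 155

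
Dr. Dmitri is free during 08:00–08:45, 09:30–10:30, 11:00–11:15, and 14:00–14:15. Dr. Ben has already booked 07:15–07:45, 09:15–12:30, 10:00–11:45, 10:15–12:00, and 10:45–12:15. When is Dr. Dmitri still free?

08:00–08:45, 14:00–14:15

B, merged: 07:15–07:45, 09:15–12:30.
08:00–08:45 is untouched.
09:30–10:30 lies entirely inside B → drops out.
11:00–11:15 lies entirely inside B → drops out.
14:00–14:15 is untouched.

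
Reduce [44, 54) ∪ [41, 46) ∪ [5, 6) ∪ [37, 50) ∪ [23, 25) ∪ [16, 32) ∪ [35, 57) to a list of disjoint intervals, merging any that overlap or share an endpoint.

[5, 6) ∪ [16, 32) ∪ [35, 57)

Sort by start: [5, 6), [16, 32), [23, 25), [35, 57), [37, 50), [41, 46), [44, 54).
[16, 32) is disjoint → start new block.
[23, 25) overlaps/touches [16, 32) → extend to [16, 32).
[35, 57) is disjoint → start new block.
[37, 50) overlaps/touches [35, 57) → extend to [35, 57).
[41, 46) overlaps/touches [35, 57) → extend to [35, 57).
[44, 54) overlaps/touches [35, 57) → extend to [35, 57).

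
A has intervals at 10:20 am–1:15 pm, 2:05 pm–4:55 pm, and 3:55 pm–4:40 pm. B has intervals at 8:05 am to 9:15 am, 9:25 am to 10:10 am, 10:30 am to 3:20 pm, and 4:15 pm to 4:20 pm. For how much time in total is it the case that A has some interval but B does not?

1 h 40 min

First set merges to 10:20 am–1:15 pm, 2:05 pm–4:55 pm.
A \ B = 10:20 am–10:30 am, 3:20 pm–4:15 pm, 4:20 pm–4:55 pm.
Total: 10 min + 55 min + 35 min = 1 h 40 min.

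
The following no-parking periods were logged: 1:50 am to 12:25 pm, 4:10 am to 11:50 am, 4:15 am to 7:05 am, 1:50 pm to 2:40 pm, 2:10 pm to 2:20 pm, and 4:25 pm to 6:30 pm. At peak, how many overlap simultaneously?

3

Sweep endpoints in order; track running count of active intervals.
Peak of 3 reached at 4:15 am.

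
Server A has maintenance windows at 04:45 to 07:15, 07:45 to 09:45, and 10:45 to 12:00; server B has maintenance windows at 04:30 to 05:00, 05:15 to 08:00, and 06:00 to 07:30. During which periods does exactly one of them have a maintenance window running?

B, merged: 04:30–05:00, 05:15–08:00.
A but not B: 05:00–05:15, 08:00–09:45, 10:45–12:00.
B but not A: 04:30–04:45, 07:15–07:45.
Combining gives A △ B.

04:30–04:45, 05:00–05:15, 07:15–07:45, 08:00–09:45, 10:45–12:00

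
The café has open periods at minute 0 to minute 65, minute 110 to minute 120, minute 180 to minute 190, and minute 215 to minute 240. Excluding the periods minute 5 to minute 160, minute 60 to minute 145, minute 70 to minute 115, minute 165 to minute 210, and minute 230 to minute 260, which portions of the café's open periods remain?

minute 0 to minute 5, minute 215 to minute 230

Second set merges to minute 5 to minute 160, minute 165 to minute 210, minute 230 to minute 260.
minute 0 to minute 65 minus B → minute 0 to minute 5.
minute 110 to minute 120: fully covered by B → removed.
minute 180 to minute 190: fully covered by B → removed.
minute 215 to minute 240 minus B → minute 215 to minute 230.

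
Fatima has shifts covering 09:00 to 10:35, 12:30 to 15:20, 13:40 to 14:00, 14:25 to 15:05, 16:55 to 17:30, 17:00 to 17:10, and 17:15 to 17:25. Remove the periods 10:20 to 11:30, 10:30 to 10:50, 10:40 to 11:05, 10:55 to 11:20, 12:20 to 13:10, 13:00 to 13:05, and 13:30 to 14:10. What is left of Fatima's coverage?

09:00–10:20, 13:10–13:30, 14:10–15:20, 16:55–17:30

First set merges to 09:00–10:35, 12:30–15:20, 16:55–17:30.
Second set merges to 10:20–11:30, 12:20–13:10, 13:30–14:10.
09:00–10:35 \ B = 09:00–10:20.
12:30–15:20 \ B = 13:10–13:30, 14:10–15:20.
16:55–17:30: nothing removed.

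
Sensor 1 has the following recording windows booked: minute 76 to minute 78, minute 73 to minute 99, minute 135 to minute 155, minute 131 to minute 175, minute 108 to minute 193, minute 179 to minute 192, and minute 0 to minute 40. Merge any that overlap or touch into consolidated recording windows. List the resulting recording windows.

Sort by start: minute 0 to minute 40, minute 73 to minute 99, minute 76 to minute 78, minute 108 to minute 193, minute 131 to minute 175, minute 135 to minute 155, minute 179 to minute 192.
minute 73 to minute 99 is disjoint → start new block.
minute 76 to minute 78 overlaps/touches minute 73 to minute 99 → extend to minute 73 to minute 99.
minute 108 to minute 193 is disjoint → start new block.
minute 131 to minute 175 overlaps/touches minute 108 to minute 193 → extend to minute 108 to minute 193.
minute 135 to minute 155 overlaps/touches minute 108 to minute 193 → extend to minute 108 to minute 193.
minute 179 to minute 192 overlaps/touches minute 108 to minute 193 → extend to minute 108 to minute 193.

minute 0 to minute 40, minute 73 to minute 99, minute 108 to minute 193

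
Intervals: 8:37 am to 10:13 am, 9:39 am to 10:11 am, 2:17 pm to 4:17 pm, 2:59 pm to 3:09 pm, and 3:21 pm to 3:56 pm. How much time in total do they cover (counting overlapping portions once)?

Merged: 8:37 am-10:13 am, 2:17 pm-4:17 pm.
Lengths: 1 h 36 min + 2 h = 3 h 36 min.

3 h 36 min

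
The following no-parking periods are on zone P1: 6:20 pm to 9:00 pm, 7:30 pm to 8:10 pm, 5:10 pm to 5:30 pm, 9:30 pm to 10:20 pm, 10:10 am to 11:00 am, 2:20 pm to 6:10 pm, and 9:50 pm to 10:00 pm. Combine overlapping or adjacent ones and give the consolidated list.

Sort by start: 10:10 am–11:00 am, 2:20 pm–6:10 pm, 5:10 pm–5:30 pm, 6:20 pm–9:00 pm, 7:30 pm–8:10 pm, 9:30 pm–10:20 pm, 9:50 pm–10:00 pm.
2:20 pm–6:10 pm is disjoint → start new block.
5:10 pm–5:30 pm overlaps/touches 2:20 pm–6:10 pm → extend to 2:20 pm–6:10 pm.
6:20 pm–9:00 pm is disjoint → start new block.
7:30 pm–8:10 pm overlaps/touches 6:20 pm–9:00 pm → extend to 6:20 pm–9:00 pm.
9:30 pm–10:20 pm is disjoint → start new block.
9:50 pm–10:00 pm overlaps/touches 9:30 pm–10:20 pm → extend to 9:30 pm–10:20 pm.

10:10 am–11:00 am, 2:20 pm–6:10 pm, 6:20 pm–9:00 pm, 9:30 pm–10:20 pm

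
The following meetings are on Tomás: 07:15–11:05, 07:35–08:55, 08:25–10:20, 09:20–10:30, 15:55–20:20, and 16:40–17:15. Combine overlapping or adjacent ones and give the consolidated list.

07:15–11:05, 15:55–20:20

07:35–08:55 overlaps/touches 07:15–11:05 → extend to 07:15–11:05.
08:25–10:20 overlaps/touches 07:15–11:05 → extend to 07:15–11:05.
09:20–10:30 overlaps/touches 07:15–11:05 → extend to 07:15–11:05.
15:55–20:20 is disjoint → start new block.
16:40–17:15 overlaps/touches 15:55–20:20 → extend to 15:55–20:20.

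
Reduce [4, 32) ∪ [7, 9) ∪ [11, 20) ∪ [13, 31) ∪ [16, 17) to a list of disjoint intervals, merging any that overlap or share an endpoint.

[7, 9) overlaps/touches [4, 32) → extend to [4, 32).
[11, 20) overlaps/touches [4, 32) → extend to [4, 32).
[13, 31) overlaps/touches [4, 32) → extend to [4, 32).
[16, 17) overlaps/touches [4, 32) → extend to [4, 32).

[4, 32)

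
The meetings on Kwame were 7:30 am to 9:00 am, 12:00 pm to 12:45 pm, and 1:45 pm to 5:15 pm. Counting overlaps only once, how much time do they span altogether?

5 h 45 min

Merged: 7:30 am–9:00 am, 12:00 pm–12:45 pm, 1:45 pm–5:15 pm.
Lengths: 1 h 30 min + 45 min + 3 h 30 min = 5 h 45 min.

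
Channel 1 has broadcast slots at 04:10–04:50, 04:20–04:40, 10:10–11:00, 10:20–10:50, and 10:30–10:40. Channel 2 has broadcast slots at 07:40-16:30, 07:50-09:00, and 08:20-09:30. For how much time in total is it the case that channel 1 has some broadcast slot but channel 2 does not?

40 min

First set merges to 04:10-04:50, 10:10-11:00.
Second set merges to 07:40-16:30.
A \ B = 04:10-04:50.
Total: 40 min.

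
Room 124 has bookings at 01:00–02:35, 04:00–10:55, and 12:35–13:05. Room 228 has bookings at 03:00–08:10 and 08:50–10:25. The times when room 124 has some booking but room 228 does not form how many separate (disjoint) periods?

A \ B = 01:00–02:35, 08:10–08:50, 10:25–10:55, 12:35–13:05.
That is 4 disjoint pieces.

4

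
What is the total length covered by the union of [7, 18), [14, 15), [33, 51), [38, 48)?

29

Merged: [7, 18), [33, 51).
Lengths: 11 + 18 = 29.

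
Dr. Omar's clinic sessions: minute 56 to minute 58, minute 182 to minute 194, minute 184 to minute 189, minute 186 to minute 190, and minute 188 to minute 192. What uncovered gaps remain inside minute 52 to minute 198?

After merging, the occupied span is minute 56 to minute 58, minute 182 to minute 194.
Complement within minute 52 to minute 198: minute 52 to minute 56, minute 58 to minute 182, minute 194 to minute 198.

minute 52 to minute 56, minute 58 to minute 182, minute 194 to minute 198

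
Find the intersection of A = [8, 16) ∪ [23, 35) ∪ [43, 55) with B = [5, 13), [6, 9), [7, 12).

[8, 13)

Second set merges to [5, 13).
[8, 16) meets the second set on [8, 13).
[23, 35): no overlap with the second set.
[43, 55): no overlap with the second set.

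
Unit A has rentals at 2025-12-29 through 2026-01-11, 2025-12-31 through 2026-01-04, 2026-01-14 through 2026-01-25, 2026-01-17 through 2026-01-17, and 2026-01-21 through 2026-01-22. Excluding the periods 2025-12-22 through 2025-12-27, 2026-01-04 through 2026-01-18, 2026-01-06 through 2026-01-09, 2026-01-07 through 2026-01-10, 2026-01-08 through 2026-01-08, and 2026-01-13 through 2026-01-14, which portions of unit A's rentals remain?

2025-12-29 through 2026-01-03, 2026-01-19 through 2026-01-25

A, merged: 2025-12-29 through 2026-01-11, 2026-01-14 through 2026-01-25.
B, merged: 2025-12-22 through 2025-12-27, 2026-01-04 through 2026-01-18.
2025-12-29 through 2026-01-11 \ B = 2025-12-29 through 2026-01-03.
2026-01-14 through 2026-01-25 \ B = 2026-01-19 through 2026-01-25.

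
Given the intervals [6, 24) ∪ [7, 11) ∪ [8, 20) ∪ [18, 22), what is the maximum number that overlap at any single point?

Walk the sorted start/end points keeping a running depth.
The depth first hits 3 at 8.

3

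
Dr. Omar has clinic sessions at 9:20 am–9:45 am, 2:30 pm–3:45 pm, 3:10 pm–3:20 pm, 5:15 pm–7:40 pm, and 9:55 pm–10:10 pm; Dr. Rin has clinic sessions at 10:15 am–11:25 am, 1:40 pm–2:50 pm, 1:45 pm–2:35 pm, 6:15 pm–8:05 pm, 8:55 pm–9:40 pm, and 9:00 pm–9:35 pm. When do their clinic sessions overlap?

First set merges to 9:20 am-9:45 am, 2:30 pm-3:45 pm, 5:15 pm-7:40 pm, 9:55 pm-10:10 pm.
Second set merges to 10:15 am-11:25 am, 1:40 pm-2:50 pm, 6:15 pm-8:05 pm, 8:55 pm-9:40 pm.
9:20 am-9:45 am meets no B interval.
2:30 pm-3:45 pm ∩ B → 2:30 pm-2:50 pm.
5:15 pm-7:40 pm ∩ B → 6:15 pm-7:40 pm.
9:55 pm-10:10 pm meets no B interval.

2:30 pm-2:50 pm, 6:15 pm-7:40 pm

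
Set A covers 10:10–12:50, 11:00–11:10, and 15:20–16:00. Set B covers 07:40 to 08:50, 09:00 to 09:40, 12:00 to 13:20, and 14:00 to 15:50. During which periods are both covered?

12:00–12:50, 15:20–15:50

First set merges to 10:10–12:50, 15:20–16:00.
10:10–12:50 meets the second set on 12:00–12:50.
15:20–16:00 meets the second set on 15:20–15:50.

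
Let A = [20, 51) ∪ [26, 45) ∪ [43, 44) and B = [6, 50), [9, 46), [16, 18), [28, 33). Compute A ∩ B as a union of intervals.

[20, 50)

Merge the first list: [20, 51).
Merge the second list: [6, 50).
[20, 51) meets the second set on [20, 50).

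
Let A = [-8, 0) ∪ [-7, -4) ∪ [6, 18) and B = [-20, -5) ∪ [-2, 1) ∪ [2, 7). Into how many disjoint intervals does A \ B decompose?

Merge the first list: [-8, 0), [6, 18).
A \ B = [-5, -2), [7, 18).
That is 2 disjoint pieces.

2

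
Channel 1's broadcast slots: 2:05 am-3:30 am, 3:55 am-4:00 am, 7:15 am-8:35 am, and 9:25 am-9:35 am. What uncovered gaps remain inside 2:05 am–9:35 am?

3:30 am–3:55 am, 4:00 am–7:15 am, 8:35 am–9:25 am

The merged coverage is 2:05 am–3:30 am, 3:55 am–4:00 am, 7:15 am–8:35 am, 9:25 am–9:35 am.
Gaps within 2:05 am–9:35 am: 3:30 am–3:55 am, 4:00 am–7:15 am, 8:35 am–9:25 am.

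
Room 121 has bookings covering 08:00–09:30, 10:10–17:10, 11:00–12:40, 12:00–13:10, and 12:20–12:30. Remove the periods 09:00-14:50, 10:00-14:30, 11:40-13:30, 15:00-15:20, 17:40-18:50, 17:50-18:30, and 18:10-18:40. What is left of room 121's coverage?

A, merged: 08:00–09:30, 10:10–17:10.
B, merged: 09:00–14:50, 15:00–15:20, 17:40–18:50.
08:00–09:30 \ B = 08:00–09:00.
10:10–17:10 \ B = 14:50–15:00, 15:20–17:10.

08:00–09:00, 14:50–15:00, 15:20–17:10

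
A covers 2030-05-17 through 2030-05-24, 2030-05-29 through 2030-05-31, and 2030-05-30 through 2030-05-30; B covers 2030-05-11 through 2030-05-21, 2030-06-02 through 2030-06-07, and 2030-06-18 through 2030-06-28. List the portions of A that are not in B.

Merge the first list: 2030-05-17 through 2030-05-24, 2030-05-29 through 2030-05-31.
2030-05-17 through 2030-05-24 with B removed leaves 2030-05-22 through 2030-05-24.
2030-05-29 through 2030-05-31 is untouched.

2030-05-22 through 2030-05-24, 2030-05-29 through 2030-05-31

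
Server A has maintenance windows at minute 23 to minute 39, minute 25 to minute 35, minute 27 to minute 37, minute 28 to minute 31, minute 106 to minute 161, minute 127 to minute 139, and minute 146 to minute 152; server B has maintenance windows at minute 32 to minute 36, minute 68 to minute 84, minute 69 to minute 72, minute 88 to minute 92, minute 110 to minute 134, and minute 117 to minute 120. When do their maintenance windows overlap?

minute 32 to minute 36, minute 110 to minute 134

Merge the first list: minute 23 to minute 39, minute 106 to minute 161.
Merge the second list: minute 32 to minute 36, minute 68 to minute 84, minute 88 to minute 92, minute 110 to minute 134.
minute 23 to minute 39 overlaps B on minute 32 to minute 36.
minute 106 to minute 161 overlaps B on minute 110 to minute 134.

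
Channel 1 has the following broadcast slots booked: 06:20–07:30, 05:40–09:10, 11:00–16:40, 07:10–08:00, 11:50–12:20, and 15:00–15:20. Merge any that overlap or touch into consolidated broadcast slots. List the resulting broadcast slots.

05:40-09:10, 11:00-16:40

Sort by start: 05:40-09:10, 06:20-07:30, 07:10-08:00, 11:00-16:40, 11:50-12:20, 15:00-15:20.
06:20-07:30 overlaps/touches 05:40-09:10 → extend to 05:40-09:10.
07:10-08:00 overlaps/touches 05:40-09:10 → extend to 05:40-09:10.
11:00-16:40 is disjoint → start new block.
11:50-12:20 overlaps/touches 11:00-16:40 → extend to 11:00-16:40.
15:00-15:20 overlaps/touches 11:00-16:40 → extend to 11:00-16:40.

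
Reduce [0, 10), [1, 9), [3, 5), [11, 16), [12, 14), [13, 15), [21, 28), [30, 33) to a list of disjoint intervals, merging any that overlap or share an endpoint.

[0, 10) ∪ [11, 16) ∪ [21, 28) ∪ [30, 33)

[1, 9) overlaps/touches [0, 10) → extend to [0, 10).
[3, 5) overlaps/touches [0, 10) → extend to [0, 10).
[11, 16) is disjoint → start new block.
[12, 14) overlaps/touches [11, 16) → extend to [11, 16).
[13, 15) overlaps/touches [11, 16) → extend to [11, 16).
[21, 28) is disjoint → start new block.
[30, 33) is disjoint → start new block.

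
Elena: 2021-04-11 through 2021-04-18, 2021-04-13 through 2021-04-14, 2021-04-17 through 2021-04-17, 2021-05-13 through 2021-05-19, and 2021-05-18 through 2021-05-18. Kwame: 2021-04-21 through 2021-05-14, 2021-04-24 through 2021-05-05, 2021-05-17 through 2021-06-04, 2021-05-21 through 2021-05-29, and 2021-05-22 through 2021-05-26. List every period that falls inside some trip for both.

A, merged: 2021-04-11 through 2021-04-18, 2021-05-13 through 2021-05-19.
B, merged: 2021-04-21 through 2021-05-14, 2021-05-17 through 2021-06-04.
2021-04-11 through 2021-04-18 meets no B interval.
2021-05-13 through 2021-05-19 ∩ B → 2021-05-13 through 2021-05-14, 2021-05-17 through 2021-05-19.

2021-05-13 through 2021-05-14, 2021-05-17 through 2021-05-19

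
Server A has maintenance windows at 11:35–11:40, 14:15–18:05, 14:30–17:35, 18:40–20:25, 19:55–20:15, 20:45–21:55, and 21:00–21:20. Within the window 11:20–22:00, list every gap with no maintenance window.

11:20–11:35, 11:40–14:15, 18:05–18:40, 20:25–20:45, 21:55–22:00

Covered (merged): 11:35–11:40, 14:15–18:05, 18:40–20:25, 20:45–21:55.
Complement within 11:20–22:00: 11:20–11:35, 11:40–14:15, 18:05–18:40, 20:25–20:45, 21:55–22:00.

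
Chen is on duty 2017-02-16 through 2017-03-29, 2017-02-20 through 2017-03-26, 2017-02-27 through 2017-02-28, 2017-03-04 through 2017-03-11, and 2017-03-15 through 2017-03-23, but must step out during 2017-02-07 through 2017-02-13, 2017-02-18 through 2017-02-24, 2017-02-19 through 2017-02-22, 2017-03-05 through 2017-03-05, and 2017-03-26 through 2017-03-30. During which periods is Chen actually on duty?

2017-02-16 through 2017-02-17, 2017-02-25 through 2017-03-04, 2017-03-06 through 2017-03-25

First set merges to 2017-02-16 through 2017-03-29.
Second set merges to 2017-02-07 through 2017-02-13, 2017-02-18 through 2017-02-24, 2017-03-05 through 2017-03-05, 2017-03-26 through 2017-03-30.
2017-02-16 through 2017-03-29 \ B = 2017-02-16 through 2017-02-17, 2017-02-25 through 2017-03-04, 2017-03-06 through 2017-03-25.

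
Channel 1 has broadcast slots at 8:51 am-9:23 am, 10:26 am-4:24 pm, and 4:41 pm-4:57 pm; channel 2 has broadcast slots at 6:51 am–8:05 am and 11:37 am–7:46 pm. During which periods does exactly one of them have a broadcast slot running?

A but not B: 8:51 am-9:23 am, 10:26 am-11:37 am.
B but not A: 6:51 am-8:05 am, 4:24 pm-4:41 pm, 4:57 pm-7:46 pm.
Combining gives A △ B.

6:51 am-8:05 am, 8:51 am-9:23 am, 10:26 am-11:37 am, 4:24 pm-4:41 pm, 4:57 pm-7:46 pm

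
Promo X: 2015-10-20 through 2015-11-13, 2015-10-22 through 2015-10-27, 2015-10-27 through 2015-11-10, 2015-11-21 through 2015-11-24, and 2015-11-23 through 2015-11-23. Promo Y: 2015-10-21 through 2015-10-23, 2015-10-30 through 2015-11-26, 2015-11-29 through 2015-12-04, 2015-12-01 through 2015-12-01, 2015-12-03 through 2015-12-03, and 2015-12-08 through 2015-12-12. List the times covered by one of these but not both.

A, merged: 2015-10-20 through 2015-11-13, 2015-11-21 through 2015-11-24.
B, merged: 2015-10-21 through 2015-10-23, 2015-10-30 through 2015-11-26, 2015-11-29 through 2015-12-04, 2015-12-08 through 2015-12-12.
Only in the first: 2015-10-20 through 2015-10-20, 2015-10-24 through 2015-10-29.
Only in the second: 2015-11-14 through 2015-11-20, 2015-11-25 through 2015-11-26, 2015-11-29 through 2015-12-04, 2015-12-08 through 2015-12-12.
Together these are the periods covered by exactly one.

2015-10-20 through 2015-10-20, 2015-10-24 through 2015-10-29, 2015-11-14 through 2015-11-20, 2015-11-25 through 2015-11-26, 2015-11-29 through 2015-12-04, 2015-12-08 through 2015-12-12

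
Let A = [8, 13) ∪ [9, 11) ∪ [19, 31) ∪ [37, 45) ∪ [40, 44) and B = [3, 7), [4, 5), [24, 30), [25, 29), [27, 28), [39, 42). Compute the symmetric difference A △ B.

First set merges to [8, 13), [19, 31), [37, 45).
Second set merges to [3, 7), [24, 30), [39, 42).
Only in the first: [8, 13), [19, 24), [30, 31), [37, 39), [42, 45).
Only in the second: [3, 7).
Together these are the periods covered by exactly one.

[3, 7) ∪ [8, 13) ∪ [19, 24) ∪ [30, 31) ∪ [37, 39) ∪ [42, 45)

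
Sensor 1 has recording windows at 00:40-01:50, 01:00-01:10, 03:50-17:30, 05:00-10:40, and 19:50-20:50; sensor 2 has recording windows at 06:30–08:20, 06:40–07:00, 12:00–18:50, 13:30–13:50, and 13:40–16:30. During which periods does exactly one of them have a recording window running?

A, merged: 00:40-01:50, 03:50-17:30, 19:50-20:50.
B, merged: 06:30-08:20, 12:00-18:50.
Only in the first: 00:40-01:50, 03:50-06:30, 08:20-12:00, 19:50-20:50.
Only in the second: 17:30-18:50.
Together these are the periods covered by exactly one.

00:40-01:50, 03:50-06:30, 08:20-12:00, 17:30-18:50, 19:50-20:50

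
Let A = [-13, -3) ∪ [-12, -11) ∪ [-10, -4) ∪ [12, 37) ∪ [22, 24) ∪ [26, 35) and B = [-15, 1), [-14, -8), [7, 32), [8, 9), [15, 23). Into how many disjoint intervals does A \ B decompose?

1

Merge the first list: [-13, -3), [12, 37).
Merge the second list: [-15, 1), [7, 32).
A \ B = [32, 37).
That is 1 disjoint piece.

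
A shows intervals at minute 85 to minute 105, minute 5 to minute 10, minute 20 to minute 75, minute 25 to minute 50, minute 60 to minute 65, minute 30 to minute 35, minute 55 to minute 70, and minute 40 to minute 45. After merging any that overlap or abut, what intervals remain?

Sort by start: minute 5 to minute 10, minute 20 to minute 75, minute 25 to minute 50, minute 30 to minute 35, minute 40 to minute 45, minute 55 to minute 70, minute 60 to minute 65, minute 85 to minute 105.
minute 20 to minute 75 is disjoint → start new block.
minute 25 to minute 50 overlaps/touches minute 20 to minute 75 → extend to minute 20 to minute 75.
minute 30 to minute 35 overlaps/touches minute 20 to minute 75 → extend to minute 20 to minute 75.
minute 40 to minute 45 overlaps/touches minute 20 to minute 75 → extend to minute 20 to minute 75.
minute 55 to minute 70 overlaps/touches minute 20 to minute 75 → extend to minute 20 to minute 75.
minute 60 to minute 65 overlaps/touches minute 20 to minute 75 → extend to minute 20 to minute 75.
minute 85 to minute 105 is disjoint → start new block.

minute 5 to minute 10, minute 20 to minute 75, minute 85 to minute 105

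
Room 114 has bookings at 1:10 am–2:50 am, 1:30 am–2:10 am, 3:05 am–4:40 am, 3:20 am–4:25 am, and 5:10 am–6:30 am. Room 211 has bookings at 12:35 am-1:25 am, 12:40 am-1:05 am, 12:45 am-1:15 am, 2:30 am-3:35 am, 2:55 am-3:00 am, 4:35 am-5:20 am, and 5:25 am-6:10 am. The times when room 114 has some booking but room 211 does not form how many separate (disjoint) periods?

Merge the first list: 1:10 am–2:50 am, 3:05 am–4:40 am, 5:10 am–6:30 am.
Merge the second list: 12:35 am–1:25 am, 2:30 am–3:35 am, 4:35 am–5:20 am, 5:25 am–6:10 am.
A \ B = 1:25 am–2:30 am, 3:35 am–4:35 am, 5:20 am–5:25 am, 6:10 am–6:30 am.
That is 4 disjoint pieces.

4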